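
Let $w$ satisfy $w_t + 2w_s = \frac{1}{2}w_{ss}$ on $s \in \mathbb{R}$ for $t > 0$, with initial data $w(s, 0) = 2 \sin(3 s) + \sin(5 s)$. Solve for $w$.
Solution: Change to a moving frame: let $\eta = s - 2t$, $\sigma = t$ and write $w(s,t) = u(\eta,\sigma)$.
By the chain rule $w_t = u_{\sigma} - 2u_{\eta}$, $w_s = u_{\eta}$, $w_{ss} = u_{\eta\eta}$.
Then $w_t + 2w_s = u_{\sigma}$: the advection term cancels and the PDE becomes the heat equation $u_{\sigma} = \frac{1}{2}u_{\eta\eta}$ on $\eta \in \mathbb{R}$.
Initial data: $u(\eta,0) = w(\eta,0) = 2 \sin(3 \eta) + \sin(5 \eta)$.
On $\eta \in \mathbb{R}$ each mode satisfies $(\sin(n\eta))'' = -n^2 \sin(n\eta)$, so $e^{-n^2\sigma/2} \sin(n\eta)$ solves the heat equation; by superposition $u(\eta,\sigma) = \sum c_n e^{-n^2\sigma/2} \sin(n\eta)$.
Reading off the coefficients: $c_3=2, c_5=1$, so $u(\eta,\sigma) = 2 e^{-9 \sigma/2} \sin(3 \eta) + e^{-25 \sigma/2} \sin(5 \eta)$.
Substituting back $\eta = s - 2t$, $\sigma = t$: $w(s,t) = u(s - 2t, t)$.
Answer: $w(s, t) = 2 e^{-9 t/2} \sin(3 s - 6 t) + e^{-25 t/2} \sin(5 s - 10 t)$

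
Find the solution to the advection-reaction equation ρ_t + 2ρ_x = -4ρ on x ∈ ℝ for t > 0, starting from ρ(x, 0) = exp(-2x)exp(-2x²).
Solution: Substitute ρ = exp(-2x)u, i.e. u = exp(2x)ρ.
By the product rule, ρ_x = exp(-2x)(u_x - 2u), ρ_t = exp(-2x)u_t.
Substituting into the PDE and dividing by exp(-2x): u_t + 2(u_x - 2u) = -4u.
The lower-order terms cancel, leaving the standard advection equation u_t + 2u_x = 0.
Initial data for u: u(x,0) = exp(2x)ρ(x,0) = exp(-2x²).
Solve for u:
  By method of characteristics (waves move right with speed 2):
  Along characteristics x - 2t = const, u is constant, so u(x,t) = f(x - 2t) with f = u(·, 0).
Hence u(x,t) = exp(-2(-2t + x)²).
Transform back: ρ(x,t) = exp(-2x)u(x,t).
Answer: ρ(x, t) = exp(-2x)exp(-2(-2t + x)²)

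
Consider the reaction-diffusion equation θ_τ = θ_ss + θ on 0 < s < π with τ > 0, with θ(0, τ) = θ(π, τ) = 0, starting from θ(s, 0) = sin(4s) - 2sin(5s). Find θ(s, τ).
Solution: Substitute θ = exp(τ)u, i.e. u = exp(-τ)θ.
By the product rule, θ_τ = exp(τ)(u_τ + u), θ_ss = exp(τ)u_ss.
Substituting into the PDE and dividing by exp(τ): u_τ + u = u_ss + u.
The lower-order terms cancel, leaving the standard heat equation u_τ = u_ss.
Initial data for u: u(s,0) = θ(s,0) = sin(4s) - 2sin(5s). The boundary conditions carry over: u(0,τ) = u(π,τ) = 0.
Solve for u:
  Using separation of variables u = X(s)G(τ):
  Eigenfunctions: sin(ns), n = 1, 2, 3, ...
  General solution: u(s, τ) = Σ c_n sin(ns) exp(-n² τ)
  Matching u(s,0) = sin(4s) - 2sin(5s) term by term: c_4=1, c_5=-2.
Hence u(s,τ) = exp(-16τ)sin(4s) - 2exp(-25τ)sin(5s).
Transform back: θ(s,τ) = exp(τ)u(s,τ).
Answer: θ(s, τ) = exp(-15τ)sin(4s) - 2exp(-24τ)sin(5s)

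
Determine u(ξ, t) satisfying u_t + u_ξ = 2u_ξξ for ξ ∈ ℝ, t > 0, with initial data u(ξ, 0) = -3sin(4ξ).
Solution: Change to a moving frame: let η = ξ - t, σ = t and write u(ξ,t) = w(η,σ).
By the chain rule u_t = w_σ - w_η, u_ξ = w_η, u_ξξ = w_ηη.
Then u_t + u_ξ = w_σ: the advection term cancels and the PDE becomes the heat equation w_σ = 2w_ηη on η ∈ ℝ.
Initial data: w(η,0) = u(η,0) = -3sin(4η).
On η ∈ ℝ each mode satisfies (sin(nη))″ = -n² sin(nη), so exp(-2n²σ) sin(nη) solves the heat equation; by superposition w(η,σ) = Σ c_n exp(-2n²σ) sin(nη).
Reading off the coefficients: c_4=-3, so w(η,σ) = -3exp(-32σ)sin(4η).
Substituting back η = ξ - t, σ = t: u(ξ,t) = w(ξ - t, t).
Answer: u(ξ, t) = 3exp(-32t)sin(4t - 4ξ)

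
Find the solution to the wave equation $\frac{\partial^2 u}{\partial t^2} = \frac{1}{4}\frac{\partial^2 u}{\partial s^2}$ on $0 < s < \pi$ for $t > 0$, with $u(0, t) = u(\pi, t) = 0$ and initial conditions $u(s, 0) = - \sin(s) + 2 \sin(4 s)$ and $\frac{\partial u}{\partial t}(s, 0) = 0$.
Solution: Using separation of variables $u = X(s)T(t)$:
Eigenfunctions: $\sin(ns)$, $n = 1, 2, 3, \ldots$
General solution: $u(s, t) = \sum [A_n \cos(n t/2) + B_n \sin(n t/2)] \sin(ns)$
From $u(s,0) = - \sin(s) + 2 \sin(4 s)$: $A_1=-1, A_4=2$. From $u_t(s,0) = 0$: all $B_n = 0$.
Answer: $u(s, t) = - \sin(s) \cos(t/2) + 2 \sin(4 s) \cos(2 t)$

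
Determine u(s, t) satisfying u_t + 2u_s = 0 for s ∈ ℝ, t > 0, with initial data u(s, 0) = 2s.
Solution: By characteristics (ds/dt = 2), u(s,t) = f(s - 2t) with f = u(·, 0).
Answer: u(s, t) = 2s - 4t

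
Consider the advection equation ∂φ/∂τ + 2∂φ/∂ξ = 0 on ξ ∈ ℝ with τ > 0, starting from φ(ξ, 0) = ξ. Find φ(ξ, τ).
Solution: By method of characteristics (waves move right with speed 2):
Along characteristics ξ - 2τ = const, φ is constant, so φ(ξ,τ) = f(ξ - 2τ) with f = φ(·, 0).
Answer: φ(ξ, τ) = ξ - 2τ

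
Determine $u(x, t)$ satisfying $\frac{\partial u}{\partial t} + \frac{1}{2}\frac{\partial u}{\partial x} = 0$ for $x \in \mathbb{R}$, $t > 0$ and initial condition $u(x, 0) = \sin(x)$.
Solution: By method of characteristics (waves move right with speed 1/2):
Along characteristics $x - \frac{1}{2}t =$ const, $u$ is constant, so $u(x,t) = f(x - \frac{1}{2}t)$ with $f = u( \cdot , 0)$.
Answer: $u(x, t) = - \sin(t/2 - x)$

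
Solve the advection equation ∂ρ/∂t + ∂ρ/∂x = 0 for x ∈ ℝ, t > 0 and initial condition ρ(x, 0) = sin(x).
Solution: By method of characteristics (waves move right with speed 1):
Along characteristics x - t = const, ρ is constant, so ρ(x,t) = f(x - t) with f = ρ(·, 0).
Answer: ρ(x, t) = -sin(t - x)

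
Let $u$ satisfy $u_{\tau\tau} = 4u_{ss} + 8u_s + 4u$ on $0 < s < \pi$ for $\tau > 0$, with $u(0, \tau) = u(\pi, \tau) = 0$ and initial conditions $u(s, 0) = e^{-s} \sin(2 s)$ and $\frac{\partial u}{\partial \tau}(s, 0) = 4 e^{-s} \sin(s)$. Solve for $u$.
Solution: Substitute $u = e^{-s}w$.
Then $u_s = e^{-s}(w_s - w)$, $u_{ss} = e^{-s}(w_{ss} - 2w_s + w)$, $u_{\tau\tau} = e^{-s}w_{\tau\tau}$; substituting and dividing by $e^{-s}$, the lower-order terms cancel: $w_{\tau\tau} = 4w_{ss}$ (standard wave equation).
Data for $w$: $w(s,0) = e^{s}u(s,0) = \sin(2 s)$; $w_{\tau}(s,0) = e^{s}u_{\tau}(s,0) = 4 \sin(s)$. The boundary conditions carry over: $w(0,\tau) = w(\pi,\tau) = 0$.
Separating variables: $w = \sum [A_n \cos(\omega_n \tau) + B_n \sin(\omega_n \tau)] \sin(ns)$, $\omega_n = 2n$. From ICs ($B_n$ = velocity coefficient / $\omega_n$): $A_2=1, B_1=2$.
So $w(s,\tau) = 2 \sin(s) \sin(2 \tau) + \sin(2 s) \cos(4 \tau)$, and $u(s,\tau) = e^{-s}w(s,\tau)$.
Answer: $u(s, \tau) = 2 e^{-s} \sin(2 \tau) \sin(s) + e^{-s} \sin(2 s) \cos(4 \tau)$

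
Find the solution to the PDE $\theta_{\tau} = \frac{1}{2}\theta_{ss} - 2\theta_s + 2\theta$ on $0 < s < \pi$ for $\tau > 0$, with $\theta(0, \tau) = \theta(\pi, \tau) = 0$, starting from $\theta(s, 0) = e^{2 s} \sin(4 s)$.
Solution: Substitute $\theta = e^{2s}u$, i.e. $u = e^{-2s}\theta$.
By the product rule, $\theta_s = e^{2s}(u_s + 2u)$, $\theta_{ss} = e^{2s}(u_{ss} + 4u_s + 4u)$, $\theta_{\tau} = e^{2s}u_{\tau}$.
Substituting into the PDE and dividing by $e^{2s}$: $u_{\tau} = \frac{1}{2}(u_{ss} + 4u_s + 4u) - 2(u_s + 2u) + 2u$.
The lower-order terms cancel, leaving the standard heat equation $u_{\tau} = \frac{1}{2}u_{ss}$.
Initial data for $u$: $u(s,0) = e^{-2s}\theta(s,0) = \sin(4 s)$. The boundary conditions carry over: $u(0,\tau) = u(\pi,\tau) = 0$.
Solve for $u$:
  Using separation of variables $u = X(s)G(\tau)$:
  Eigenfunctions: $\sin(ns)$, $n = 1, 2, 3, \ldots$
  General solution: $u(s, \tau) = \sum c_n \sin(ns) e^{-n^2 \tau/2}$
  Matching $u(s,0) = \sin(4 s)$ term by term: $c_4=1$.
Hence $u(s,\tau) = e^{-8 \tau} \sin(4 s)$.
Transform back: $\theta(s,\tau) = e^{2s}u(s,\tau)$.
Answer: $\theta(s, \tau) = e^{-8 \tau} e^{2 s} \sin(4 s)$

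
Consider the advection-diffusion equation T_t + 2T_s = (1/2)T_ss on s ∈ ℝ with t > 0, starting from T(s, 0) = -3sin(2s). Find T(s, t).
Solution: Change to a moving frame: let η = s - 2t, σ = t and write T(s,t) = u(η,σ).
By the chain rule T_t = u_σ - 2u_η, T_s = u_η, T_ss = u_ηη.
Then T_t + 2T_s = u_σ: the advection term cancels and the PDE becomes the heat equation u_σ = (1/2)u_ηη on η ∈ ℝ.
Initial data: u(η,0) = T(η,0) = -3sin(2η).
On η ∈ ℝ each mode satisfies (sin(nη))″ = -n² sin(nη), so exp(-n²σ/2) sin(nη) solves the heat equation; by superposition u(η,σ) = Σ c_n exp(-n²σ/2) sin(nη).
Reading off the coefficients: c_2=-3, so u(η,σ) = -3exp(-2σ)sin(2η).
Substituting back η = s - 2t, σ = t: T(s,t) = u(s - 2t, t).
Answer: T(s, t) = -3exp(-2t)sin(2s - 4t)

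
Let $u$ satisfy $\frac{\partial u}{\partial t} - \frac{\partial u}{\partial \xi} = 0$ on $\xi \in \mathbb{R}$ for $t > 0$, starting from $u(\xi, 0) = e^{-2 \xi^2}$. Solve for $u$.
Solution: By method of characteristics (waves move left with speed 1):
Along characteristics $\xi + t =$ const, $u$ is constant, so $u(\xi,t) = f(\xi + t)$ with $f = u( \cdot , 0)$.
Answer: $u(\xi, t) = e^{-2 (\xi + t)^2}$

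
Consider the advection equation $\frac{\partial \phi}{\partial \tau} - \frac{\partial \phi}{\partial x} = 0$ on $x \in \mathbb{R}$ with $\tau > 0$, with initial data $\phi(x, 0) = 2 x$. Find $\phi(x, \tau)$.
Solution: By method of characteristics (waves move left with speed 1):
Along characteristics $x + \tau =$ const, $\phi$ is constant, so $\phi(x,\tau) = f(x + \tau)$ with $f = \phi( \cdot , 0)$.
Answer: $\phi(x, \tau) = 2 \tau + 2 x$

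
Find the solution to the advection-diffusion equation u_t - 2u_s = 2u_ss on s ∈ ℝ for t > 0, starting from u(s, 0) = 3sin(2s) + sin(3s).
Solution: Change to a moving frame: let η = s + 2t, σ = t and write u(s,t) = w(η,σ).
By the chain rule u_t = w_σ + 2w_η, u_s = w_η, u_ss = w_ηη.
Then u_t - 2u_s = w_σ: the advection term cancels and the PDE becomes the heat equation w_σ = 2w_ηη on η ∈ ℝ.
Initial data: w(η,0) = u(η,0) = 3sin(2η) + sin(3η).
On η ∈ ℝ each mode satisfies (sin(nη))″ = -n² sin(nη), so exp(-2n²σ) sin(nη) solves the heat equation; by superposition w(η,σ) = Σ c_n exp(-2n²σ) sin(nη).
Reading off the coefficients: c_2=3, c_3=1, so w(η,σ) = 3exp(-8σ)sin(2η) + exp(-18σ)sin(3η).
Substituting back η = s + 2t, σ = t: u(s,t) = w(s + 2t, t).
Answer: u(s, t) = 3exp(-8t)sin(2s + 4t) + exp(-18t)sin(3s + 6t)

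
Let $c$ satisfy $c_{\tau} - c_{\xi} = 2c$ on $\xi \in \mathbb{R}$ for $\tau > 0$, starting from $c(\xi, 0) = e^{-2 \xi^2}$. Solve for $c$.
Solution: Substitute $c = e^{2\tau}u$.
Then $c_{\tau} = e^{2\tau}(u_{\tau} + 2u)$, $c_{\xi} = e^{2\tau}u_{\xi}$; substituting and dividing by $e^{2\tau}$, the lower-order terms cancel: $u_{\tau} - u_{\xi} = 0$ (standard advection equation).
Data for $u$: $u(\xi,0) = c(\xi,0) = e^{-2 \xi^2}$.
By characteristics ($d\xi/d\tau = -1$), $u(\xi,\tau) = f(\xi + \tau)$ with $f = u( \cdot , 0)$.
So $u(\xi,\tau) = e^{-2 (\xi + \tau)^2}$, and $c(\xi,\tau) = e^{2\tau}u(\xi,\tau)$.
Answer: $c(\xi, \tau) = e^{2 \tau} e^{-2 (\tau + \xi)^2}$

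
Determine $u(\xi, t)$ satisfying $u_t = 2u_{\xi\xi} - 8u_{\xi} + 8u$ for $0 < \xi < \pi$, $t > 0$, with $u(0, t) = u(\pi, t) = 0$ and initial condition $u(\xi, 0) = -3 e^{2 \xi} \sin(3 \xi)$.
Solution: Substitute $u = e^{2\xi}w$, i.e. $w = e^{-2\xi}u$.
By the product rule, $u_{\xi} = e^{2\xi}(w_{\xi} + 2w)$, $u_{\xi\xi} = e^{2\xi}(w_{\xi\xi} + 4w_{\xi} + 4w)$, $u_t = e^{2\xi}w_t$.
Substituting into the PDE and dividing by $e^{2\xi}$: $w_t = 2(w_{\xi\xi} + 4w_{\xi} + 4w) - 8(w_{\xi} + 2w) + 8w$.
The lower-order terms cancel, leaving the standard heat equation $w_t = 2w_{\xi\xi}$.
Initial data for $w$: $w(\xi,0) = e^{-2\xi}u(\xi,0) = -3 \sin(3 \xi)$. The boundary conditions carry over: $w(0,t) = w(\pi,t) = 0$.
Solve for $w$:
  Using separation of variables $w = X(\xi)T(t)$:
  Eigenfunctions: $\sin(n\xi)$, $n = 1, 2, 3, \ldots$
  General solution: $w(\xi, t) = \sum c_n \sin(n\xi) e^{-2n^2 t}$
  Matching $w(\xi,0) = -3 \sin(3 \xi)$ term by term: $c_3=-3$.
Hence $w(\xi,t) = -3 e^{-18 t} \sin(3 \xi)$.
Transform back: $u(\xi,t) = e^{2\xi}w(\xi,t)$.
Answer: $u(\xi, t) = -3 e^{2 \xi} e^{-18 t} \sin(3 \xi)$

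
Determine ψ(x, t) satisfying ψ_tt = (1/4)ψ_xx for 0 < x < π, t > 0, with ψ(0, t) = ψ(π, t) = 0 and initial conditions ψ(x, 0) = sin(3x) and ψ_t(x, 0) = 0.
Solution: Separating variables: ψ = Σ [A_n cos(ω_n t) + B_n sin(ω_n t)] sin(nx), ω_n = n/2. From ICs: A_3=1.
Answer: ψ(x, t) = sin(3x)cos(3t/2)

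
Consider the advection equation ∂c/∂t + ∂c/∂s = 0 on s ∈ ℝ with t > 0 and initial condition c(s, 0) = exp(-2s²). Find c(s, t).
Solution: By method of characteristics (waves move right with speed 1):
Along characteristics s - t = const, c is constant, so c(s,t) = f(s - t) with f = c(·, 0).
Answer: c(s, t) = exp(-2(s - t)²)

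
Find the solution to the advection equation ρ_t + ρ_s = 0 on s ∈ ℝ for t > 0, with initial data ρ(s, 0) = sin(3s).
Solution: By method of characteristics (waves move right with speed 1):
Along characteristics s - t = const, ρ is constant, so ρ(s,t) = f(s - t) with f = ρ(·, 0).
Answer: ρ(s, t) = sin(3s - 3t)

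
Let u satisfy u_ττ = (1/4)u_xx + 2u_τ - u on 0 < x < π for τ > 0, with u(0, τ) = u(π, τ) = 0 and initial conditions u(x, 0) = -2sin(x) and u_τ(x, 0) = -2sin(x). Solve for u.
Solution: Substitute u = exp(τ)w.
Then u_τ = exp(τ)(w_τ + w), u_ττ = exp(τ)(w_ττ + 2w_τ + w), u_xx = exp(τ)w_xx; substituting and dividing by exp(τ), the lower-order terms cancel: w_ττ = (1/4)w_xx (standard wave equation).
Data for w: w(x,0) = u(x,0) = -2sin(x); w_τ(x,0) = u_τ(x,0) - u(x,0) = 0. The boundary conditions carry over: w(0,τ) = w(π,τ) = 0.
Separating variables: w = Σ [A_n cos(ω_n τ) + B_n sin(ω_n τ)] sin(nx), ω_n = n/2. From ICs: A_1=-2.
So w(x,τ) = -2sin(x)cos(τ/2), and u(x,τ) = exp(τ)w(x,τ).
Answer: u(x, τ) = -2exp(τ)sin(x)cos(τ/2)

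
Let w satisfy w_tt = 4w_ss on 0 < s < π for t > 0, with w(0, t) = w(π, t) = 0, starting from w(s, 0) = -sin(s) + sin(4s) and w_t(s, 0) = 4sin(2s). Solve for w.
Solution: Separating variables: w = Σ [A_n cos(ω_n t) + B_n sin(ω_n t)] sin(ns), ω_n = 2n. From ICs (B_n = velocity coefficient / ω_n): A_1=-1, A_4=1, B_2=1.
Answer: w(s, t) = -sin(s)cos(2t) + sin(2s)sin(4t) + sin(4s)cos(8t)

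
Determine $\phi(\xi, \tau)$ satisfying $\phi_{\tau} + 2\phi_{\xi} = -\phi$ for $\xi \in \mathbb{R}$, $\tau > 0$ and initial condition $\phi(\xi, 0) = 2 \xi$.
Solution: Substitute $\phi = e^{-\tau}u$, i.e. $u = e^{\tau}\phi$.
By the product rule, $\phi_{\tau} = e^{-\tau}(u_{\tau} - u)$, $\phi_{\xi} = e^{-\tau}u_{\xi}$.
Substituting into the PDE and dividing by $e^{-\tau}$: $u_{\tau} - u + 2u_{\xi} = -u$.
The lower-order terms cancel, leaving the standard advection equation $u_{\tau} + 2u_{\xi} = 0$.
Initial data for $u$: $u(\xi,0) = \phi(\xi,0) = 2 \xi$.
Solve for $u$:
  By method of characteristics (waves move right with speed 2):
  Along characteristics $\xi - 2\tau =$ const, $u$ is constant, so $u(\xi,\tau) = f(\xi - 2\tau)$ with $f = u( \cdot , 0)$.
Hence $u(\xi,\tau) = 2 \xi - 4 \tau$.
Transform back: $\phi(\xi,\tau) = e^{-\tau}u(\xi,\tau)$.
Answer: $\phi(\xi, \tau) = -4 \tau e^{-\tau} + 2 \xi e^{-\tau}$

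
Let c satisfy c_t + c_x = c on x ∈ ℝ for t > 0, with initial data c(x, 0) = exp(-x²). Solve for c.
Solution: Substitute c = exp(t)u.
Then c_t = exp(t)(u_t + u), c_x = exp(t)u_x; substituting and dividing by exp(t), the lower-order terms cancel: u_t + u_x = 0 (standard advection equation).
Data for u: u(x,0) = c(x,0) = exp(-x²).
By characteristics (dx/dt = 1), u(x,t) = f(x - t) with f = u(·, 0).
So u(x,t) = exp(-(-t + x)²), and c(x,t) = exp(t)u(x,t).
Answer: c(x, t) = exp(t)exp(-(-t + x)²)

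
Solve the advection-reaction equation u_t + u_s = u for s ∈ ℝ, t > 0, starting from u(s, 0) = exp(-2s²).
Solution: Substitute u = exp(t)w, i.e. w = exp(-t)u.
By the product rule, u_t = exp(t)(w_t + w), u_s = exp(t)w_s.
Substituting into the PDE and dividing by exp(t): w_t + w + w_s = w.
The lower-order terms cancel, leaving the standard advection equation w_t + w_s = 0.
Initial data for w: w(s,0) = u(s,0) = exp(-2s²).
Solve for w:
  By method of characteristics (waves move right with speed 1):
  Along characteristics s - t = const, w is constant, so w(s,t) = f(s - t) with f = w(·, 0).
Hence w(s,t) = exp(-2(s - t)²).
Transform back: u(s,t) = exp(t)w(s,t).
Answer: u(s, t) = exp(t)exp(-2(s - t)²)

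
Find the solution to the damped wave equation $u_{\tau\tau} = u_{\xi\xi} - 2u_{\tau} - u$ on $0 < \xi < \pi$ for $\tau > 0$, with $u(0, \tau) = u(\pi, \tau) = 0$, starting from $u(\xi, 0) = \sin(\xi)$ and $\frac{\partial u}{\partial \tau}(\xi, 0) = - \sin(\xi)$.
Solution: Substitute $u = e^{-\tau}w$.
Then $u_{\tau} = e^{-\tau}(w_{\tau} - w)$, $u_{\tau\tau} = e^{-\tau}(w_{\tau\tau} - 2w_{\tau} + w)$, $u_{\xi\xi} = e^{-\tau}w_{\xi\xi}$; substituting and dividing by $e^{-\tau}$, the lower-order terms cancel: $w_{\tau\tau} = w_{\xi\xi}$ (standard wave equation).
Data for $w$: $w(\xi,0) = u(\xi,0) = \sin(\xi)$; $w_{\tau}(\xi,0) = u_{\tau}(\xi,0) + u(\xi,0) = 0$. The boundary conditions carry over: $w(0,\tau) = w(\pi,\tau) = 0$.
Separating variables: $w = \sum [A_n \cos(\omega_n \tau) + B_n \sin(\omega_n \tau)] \sin(n\xi)$, $\omega_n = n$. From ICs: $A_1=1$.
So $w(\xi,\tau) = \sin(\xi) \cos(\tau)$, and $u(\xi,\tau) = e^{-\tau}w(\xi,\tau)$.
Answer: $u(\xi, \tau) = e^{-\tau} \sin(\xi) \cos(\tau)$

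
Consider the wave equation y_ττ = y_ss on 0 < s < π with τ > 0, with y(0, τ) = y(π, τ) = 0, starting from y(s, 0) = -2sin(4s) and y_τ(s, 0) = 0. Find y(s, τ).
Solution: Separating variables: y = Σ [A_n cos(ω_n τ) + B_n sin(ω_n τ)] sin(ns), ω_n = n. From ICs: A_4=-2.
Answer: y(s, τ) = -2sin(4s)cos(4τ)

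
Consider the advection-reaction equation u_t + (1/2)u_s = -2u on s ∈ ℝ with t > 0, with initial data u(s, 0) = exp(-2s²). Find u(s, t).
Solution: Substitute u = exp(-2t)w.
Then u_t = exp(-2t)(w_t - 2w), u_s = exp(-2t)w_s; substituting and dividing by exp(-2t), the lower-order terms cancel: w_t + (1/2)w_s = 0 (standard advection equation).
Data for w: w(s,0) = u(s,0) = exp(-2s²).
By characteristics (ds/dt = 1/2), w(s,t) = f(s - (1/2)t) with f = w(·, 0).
So w(s,t) = exp(-2(s - t/2)²), and u(s,t) = exp(-2t)w(s,t).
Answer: u(s, t) = exp(-2t)exp(-2(s - t/2)²)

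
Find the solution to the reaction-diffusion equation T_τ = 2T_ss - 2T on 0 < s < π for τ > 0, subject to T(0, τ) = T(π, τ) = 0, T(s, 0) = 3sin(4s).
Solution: Substitute T = exp(-2τ)u, i.e. u = exp(2τ)T.
By the product rule, T_τ = exp(-2τ)(u_τ - 2u), T_ss = exp(-2τ)u_ss.
Substituting into the PDE and dividing by exp(-2τ): u_τ - 2u = 2u_ss - 2u.
The lower-order terms cancel, leaving the standard heat equation u_τ = 2u_ss.
Initial data for u: u(s,0) = T(s,0) = 3sin(4s). The boundary conditions carry over: u(0,τ) = u(π,τ) = 0.
Solve for u:
  Using separation of variables u = X(s)G(τ):
  Eigenfunctions: sin(ns), n = 1, 2, 3, ...
  General solution: u(s, τ) = Σ c_n sin(ns) exp(-2n² τ)
  Matching u(s,0) = 3sin(4s) term by term: c_4=3.
Hence u(s,τ) = 3exp(-32τ)sin(4s).
Transform back: T(s,τ) = exp(-2τ)u(s,τ).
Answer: T(s, τ) = 3exp(-34τ)sin(4s)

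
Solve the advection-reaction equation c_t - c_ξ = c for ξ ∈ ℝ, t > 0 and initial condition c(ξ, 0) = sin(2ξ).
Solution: Substitute c = exp(t)u, i.e. u = exp(-t)c.
By the product rule, c_t = exp(t)(u_t + u), c_ξ = exp(t)u_ξ.
Substituting into the PDE and dividing by exp(t): u_t + u - u_ξ = u.
The lower-order terms cancel, leaving the standard advection equation u_t - u_ξ = 0.
Initial data for u: u(ξ,0) = c(ξ,0) = sin(2ξ).
Solve for u:
  By method of characteristics (waves move left with speed 1):
  Along characteristics ξ + t = const, u is constant, so u(ξ,t) = f(ξ + t) with f = u(·, 0).
Hence u(ξ,t) = sin(2t + 2ξ).
Transform back: c(ξ,t) = exp(t)u(ξ,t).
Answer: c(ξ, t) = exp(t)sin(2t + 2ξ)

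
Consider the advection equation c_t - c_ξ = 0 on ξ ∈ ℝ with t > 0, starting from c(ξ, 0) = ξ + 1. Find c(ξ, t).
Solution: By characteristics (dξ/dt = -1), c(ξ,t) = f(ξ + t) with f = c(·, 0).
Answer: c(ξ, t) = t + ξ + 1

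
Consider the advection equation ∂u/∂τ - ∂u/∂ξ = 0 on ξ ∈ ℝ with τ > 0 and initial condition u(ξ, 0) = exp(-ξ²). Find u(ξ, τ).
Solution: By method of characteristics (waves move left with speed 1):
Along characteristics ξ + τ = const, u is constant, so u(ξ,τ) = f(ξ + τ) with f = u(·, 0).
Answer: u(ξ, τ) = exp(-(ξ + τ)²)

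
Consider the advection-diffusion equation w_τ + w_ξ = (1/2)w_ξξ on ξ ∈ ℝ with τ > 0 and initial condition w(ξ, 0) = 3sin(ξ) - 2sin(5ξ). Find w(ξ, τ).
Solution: Change to a moving frame: let η = ξ - τ, σ = τ and write w(ξ,τ) = u(η,σ).
By the chain rule w_τ = u_σ - u_η, w_ξ = u_η, w_ξξ = u_ηη.
Then w_τ + w_ξ = u_σ: the advection term cancels and the PDE becomes the heat equation u_σ = (1/2)u_ηη on η ∈ ℝ.
Initial data: u(η,0) = w(η,0) = 3sin(η) - 2sin(5η).
On η ∈ ℝ each mode satisfies (sin(nη))″ = -n² sin(nη), so exp(-n²σ/2) sin(nη) solves the heat equation; by superposition u(η,σ) = Σ c_n exp(-n²σ/2) sin(nη).
Reading off the coefficients: c_1=3, c_5=-2, so u(η,σ) = 3exp(-σ/2)sin(η) - 2exp(-25σ/2)sin(5η).
Substituting back η = ξ - τ, σ = τ: w(ξ,τ) = u(ξ - τ, τ).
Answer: w(ξ, τ) = 3exp(-τ/2)sin(ξ - τ) - 2exp(-25τ/2)sin(5ξ - 5τ)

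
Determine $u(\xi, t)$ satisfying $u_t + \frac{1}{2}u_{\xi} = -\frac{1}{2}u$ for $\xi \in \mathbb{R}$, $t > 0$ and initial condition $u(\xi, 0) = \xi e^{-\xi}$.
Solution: Substitute $u = e^{-\xi}w$, i.e. $w = e^{\xi}u$.
By the product rule, $u_{\xi} = e^{-\xi}(w_{\xi} - w)$, $u_t = e^{-\xi}w_t$.
Substituting into the PDE and dividing by $e^{-\xi}$: $w_t + \frac{1}{2}(w_{\xi} - w) = -\frac{1}{2}w$.
The lower-order terms cancel, leaving the standard advection equation $w_t + \frac{1}{2}w_{\xi} = 0$.
Initial data for $w$: $w(\xi,0) = e^{\xi}u(\xi,0) = \xi$.
Solve for $w$:
  By method of characteristics (waves move right with speed 1/2):
  Along characteristics $\xi - \frac{1}{2}t =$ const, $w$ is constant, so $w(\xi,t) = f(\xi - \frac{1}{2}t)$ with $f = w( \cdot , 0)$.
Hence $w(\xi,t) = -\frac{1}{2} t + \xi$.
Transform back: $u(\xi,t) = e^{-\xi}w(\xi,t)$.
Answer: $u(\xi, t) = \xi e^{-\xi} - \frac{1}{2} t e^{-\xi}$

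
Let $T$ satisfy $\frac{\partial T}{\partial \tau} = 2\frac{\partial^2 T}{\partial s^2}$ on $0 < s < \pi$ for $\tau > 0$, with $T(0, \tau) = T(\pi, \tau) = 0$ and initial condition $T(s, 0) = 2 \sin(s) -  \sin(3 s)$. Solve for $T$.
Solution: Separating variables: $T = \sum c_n e^{-2n^2\tau} \sin(ns)$. From $T(s,0) = 2 \sin(s) - \sin(3 s)$: $c_1=2, c_3=-1$.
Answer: $T(s, \tau) = 2 e^{-2 \tau} \sin(s) -  e^{-18 \tau} \sin(3 s)$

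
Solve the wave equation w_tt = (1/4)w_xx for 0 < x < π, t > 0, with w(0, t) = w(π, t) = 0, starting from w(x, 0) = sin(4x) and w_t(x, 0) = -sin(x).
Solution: Using separation of variables w = X(x)T(t):
Eigenfunctions: sin(nx), n = 1, 2, 3, ...
General solution: w(x, t) = Σ [A_n cos(n t/2) + B_n sin(n t/2)] sin(nx)
From w(x,0) = sin(4x): A_4=1. From w_t(x,0) = -sin(x), using w_t(x,0) = Σ ω_n B_n sin(nx) with ω_n = n/2: B_1 = (-1)/(1/2) = -2.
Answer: w(x, t) = -2sin(t/2)sin(x) + sin(4x)cos(2t)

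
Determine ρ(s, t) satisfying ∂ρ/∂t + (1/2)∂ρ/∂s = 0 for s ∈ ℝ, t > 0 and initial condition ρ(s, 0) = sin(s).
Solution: By characteristics (ds/dt = 1/2), ρ(s,t) = f(s - (1/2)t) with f = ρ(·, 0).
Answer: ρ(s, t) = sin(s - t/2)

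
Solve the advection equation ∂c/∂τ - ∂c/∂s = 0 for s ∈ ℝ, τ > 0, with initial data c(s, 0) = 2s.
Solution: By method of characteristics (waves move left with speed 1):
Along characteristics s + τ = const, c is constant, so c(s,τ) = f(s + τ) with f = c(·, 0).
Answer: c(s, τ) = 2s + 2τ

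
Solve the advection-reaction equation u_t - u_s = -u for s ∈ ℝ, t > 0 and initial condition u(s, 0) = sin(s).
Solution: Substitute u = exp(-t)w.
Then u_t = exp(-t)(w_t - w), u_s = exp(-t)w_s; substituting and dividing by exp(-t), the lower-order terms cancel: w_t - w_s = 0 (standard advection equation).
Data for w: w(s,0) = u(s,0) = sin(s).
By characteristics (ds/dt = -1), w(s,t) = f(s + t) with f = w(·, 0).
So w(s,t) = sin(s + t), and u(s,t) = exp(-t)w(s,t).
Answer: u(s, t) = exp(-t)sin(s + t)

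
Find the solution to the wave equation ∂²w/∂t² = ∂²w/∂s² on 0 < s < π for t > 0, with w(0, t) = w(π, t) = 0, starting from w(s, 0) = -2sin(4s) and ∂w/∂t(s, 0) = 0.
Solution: Using separation of variables w = X(s)T(t):
Eigenfunctions: sin(ns), n = 1, 2, 3, ...
General solution: w(s, t) = Σ [A_n cos(n t) + B_n sin(n t)] sin(ns)
From w(s,0) = -2sin(4s): A_4=-2. From w_t(s,0) = 0: all B_n = 0.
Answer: w(s, t) = -2sin(4s)cos(4t)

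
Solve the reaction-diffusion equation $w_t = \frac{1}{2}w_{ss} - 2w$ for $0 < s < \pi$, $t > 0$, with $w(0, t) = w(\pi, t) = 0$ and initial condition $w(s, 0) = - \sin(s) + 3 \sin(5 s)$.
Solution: Substitute $w = e^{-2t}u$, i.e. $u = e^{2t}w$.
By the product rule, $w_t = e^{-2t}(u_t - 2u)$, $w_{ss} = e^{-2t}u_{ss}$.
Substituting into the PDE and dividing by $e^{-2t}$: $u_t - 2u = \frac{1}{2}u_{ss} - 2u$.
The lower-order terms cancel, leaving the standard heat equation $u_t = \frac{1}{2}u_{ss}$.
Initial data for $u$: $u(s,0) = w(s,0) = - \sin(s) + 3 \sin(5 s)$. The boundary conditions carry over: $u(0,t) = u(\pi,t) = 0$.
Solve for $u$:
  Using separation of variables $u = X(s)T(t)$:
  Eigenfunctions: $\sin(ns)$, $n = 1, 2, 3, \ldots$
  General solution: $u(s, t) = \sum c_n \sin(ns) e^{-n^2 t/2}$
  Matching $u(s,0) = - \sin(s) + 3 \sin(5 s)$ term by term: $c_1=-1, c_5=3$.
Hence $u(s,t) = - e^{-t/2} \sin(s) + 3 e^{-25 t/2} \sin(5 s)$.
Transform back: $w(s,t) = e^{-2t}u(s,t)$.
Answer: $w(s, t) = - e^{-5 t/2} \sin(s) + 3 e^{-29 t/2} \sin(5 s)$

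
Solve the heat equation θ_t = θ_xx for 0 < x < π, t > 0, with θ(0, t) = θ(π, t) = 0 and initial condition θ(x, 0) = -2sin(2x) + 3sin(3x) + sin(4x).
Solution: Separating variables: θ = Σ c_n exp(-n²t) sin(nx). From θ(x,0) = -2sin(2x) + 3sin(3x) + sin(4x): c_2=-2, c_3=3, c_4=1.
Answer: θ(x, t) = -2exp(-4t)sin(2x) + 3exp(-9t)sin(3x) + exp(-16t)sin(4x)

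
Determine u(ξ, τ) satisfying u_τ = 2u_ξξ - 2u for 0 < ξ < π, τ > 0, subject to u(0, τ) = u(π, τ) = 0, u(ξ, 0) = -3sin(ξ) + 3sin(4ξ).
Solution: Substitute u = exp(-2τ)w, i.e. w = exp(2τ)u.
By the product rule, u_τ = exp(-2τ)(w_τ - 2w), u_ξξ = exp(-2τ)w_ξξ.
Substituting into the PDE and dividing by exp(-2τ): w_τ - 2w = 2w_ξξ - 2w.
The lower-order terms cancel, leaving the standard heat equation w_τ = 2w_ξξ.
Initial data for w: w(ξ,0) = u(ξ,0) = -3sin(ξ) + 3sin(4ξ). The boundary conditions carry over: w(0,τ) = w(π,τ) = 0.
Solve for w:
  Using separation of variables w = X(ξ)T(τ):
  Eigenfunctions: sin(nξ), n = 1, 2, 3, ...
  General solution: w(ξ, τ) = Σ c_n sin(nξ) exp(-2n² τ)
  Matching w(ξ,0) = -3sin(ξ) + 3sin(4ξ) term by term: c_1=-3, c_4=3.
Hence w(ξ,τ) = -3exp(-2τ)sin(ξ) + 3exp(-32τ)sin(4ξ).
Transform back: u(ξ,τ) = exp(-2τ)w(ξ,τ).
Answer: u(ξ, τ) = -3exp(-4τ)sin(ξ) + 3exp(-34τ)sin(4ξ)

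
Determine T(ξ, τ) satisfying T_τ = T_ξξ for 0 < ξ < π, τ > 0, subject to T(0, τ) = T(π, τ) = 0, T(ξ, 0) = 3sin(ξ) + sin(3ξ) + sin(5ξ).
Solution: Using separation of variables T = X(ξ)G(τ):
Eigenfunctions: sin(nξ), n = 1, 2, 3, ...
General solution: T(ξ, τ) = Σ c_n sin(nξ) exp(-n² τ)
Matching T(ξ,0) = 3sin(ξ) + sin(3ξ) + sin(5ξ) term by term: c_1=3, c_3=1, c_5=1.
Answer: T(ξ, τ) = 3exp(-τ)sin(ξ) + exp(-9τ)sin(3ξ) + exp(-25τ)sin(5ξ)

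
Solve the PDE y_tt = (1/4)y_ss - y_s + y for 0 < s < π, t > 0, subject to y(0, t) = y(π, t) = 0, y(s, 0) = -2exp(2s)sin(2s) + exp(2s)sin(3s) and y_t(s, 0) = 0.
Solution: Substitute y = exp(2s)u.
Then y_s = exp(2s)(u_s + 2u), y_ss = exp(2s)(u_ss + 4u_s + 4u), y_tt = exp(2s)u_tt; substituting and dividing by exp(2s), the lower-order terms cancel: u_tt = (1/4)u_ss (standard wave equation).
Data for u: u(s,0) = exp(-2s)y(s,0) = -2sin(2s) + sin(3s); u_t(s,0) = exp(-2s)y_t(s,0) = 0. The boundary conditions carry over: u(0,t) = u(π,t) = 0.
Separating variables: u = Σ [A_n cos(ω_n t) + B_n sin(ω_n t)] sin(ns), ω_n = n/2. From ICs: A_2=-2, A_3=1.
So u(s,t) = -2sin(2s)cos(t) + sin(3s)cos(3t/2), and y(s,t) = exp(2s)u(s,t).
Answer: y(s, t) = -2exp(2s)sin(2s)cos(t) + exp(2s)sin(3s)cos(3t/2)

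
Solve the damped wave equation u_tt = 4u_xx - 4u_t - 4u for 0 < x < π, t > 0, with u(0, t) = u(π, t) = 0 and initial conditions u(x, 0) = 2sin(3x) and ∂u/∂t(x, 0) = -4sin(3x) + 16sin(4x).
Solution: Substitute u = exp(-2t)w.
Then u_t = exp(-2t)(w_t - 2w), u_tt = exp(-2t)(w_tt - 4w_t + 4w), u_xx = exp(-2t)w_xx; substituting and dividing by exp(-2t), the lower-order terms cancel: w_tt = 4w_xx (standard wave equation).
Data for w: w(x,0) = u(x,0) = 2sin(3x); w_t(x,0) = u_t(x,0) + 2u(x,0) = 16sin(4x). The boundary conditions carry over: w(0,t) = w(π,t) = 0.
Separating variables: w = Σ [A_n cos(ω_n t) + B_n sin(ω_n t)] sin(nx), ω_n = 2n. From ICs (B_n = velocity coefficient / ω_n): A_3=2, B_4=2.
So w(x,t) = 2sin(8t)sin(4x) + 2sin(3x)cos(6t), and u(x,t) = exp(-2t)w(x,t).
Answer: u(x, t) = 2exp(-2t)sin(8t)sin(4x) + 2exp(-2t)sin(3x)cos(6t)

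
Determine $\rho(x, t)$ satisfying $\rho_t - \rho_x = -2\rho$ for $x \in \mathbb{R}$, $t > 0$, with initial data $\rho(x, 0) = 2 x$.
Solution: Substitute $\rho = e^{-2t}u$, i.e. $u = e^{2t}\rho$.
By the product rule, $\rho_t = e^{-2t}(u_t - 2u)$, $\rho_x = e^{-2t}u_x$.
Substituting into the PDE and dividing by $e^{-2t}$: $u_t - 2u - u_x = -2u$.
The lower-order terms cancel, leaving the standard advection equation $u_t - u_x = 0$.
Initial data for $u$: $u(x,0) = \rho(x,0) = 2 x$.
Solve for $u$:
  By method of characteristics (waves move left with speed 1):
  Along characteristics $x + t =$ const, $u$ is constant, so $u(x,t) = f(x + t)$ with $f = u( \cdot , 0)$.
Hence $u(x,t) = 2 t + 2 x$.
Transform back: $\rho(x,t) = e^{-2t}u(x,t)$.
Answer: $\rho(x, t) = 2 t e^{-2 t} + 2 x e^{-2 t}$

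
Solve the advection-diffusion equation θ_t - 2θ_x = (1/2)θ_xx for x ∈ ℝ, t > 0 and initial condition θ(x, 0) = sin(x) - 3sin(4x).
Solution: Moving frame: η = x + 2t, σ = t, θ = u(η,σ), so θ_t = u_σ + 2u_η and θ_xx = u_ηη.
Hence θ_t - 2θ_x = u_σ and the PDE becomes the heat equation u_σ = (1/2)u_ηη on η ∈ ℝ.
Initial data: u(η,0) = θ(η,0) = sin(η) - 3sin(4η). Each mode sin(nη) decays as exp(-n²σ/2) on ℝ, so u(η,σ) = Σ c_n exp(-n²σ/2) sin(nη) with c_1=1, c_4=-3: u(η,σ) = -3exp(-8σ)sin(4η) + exp(-σ/2)sin(η).
Substituting back: θ(x,t) = u(x + 2t, t).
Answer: θ(x, t) = -3exp(-8t)sin(8t + 4x) + exp(-t/2)sin(2t + x)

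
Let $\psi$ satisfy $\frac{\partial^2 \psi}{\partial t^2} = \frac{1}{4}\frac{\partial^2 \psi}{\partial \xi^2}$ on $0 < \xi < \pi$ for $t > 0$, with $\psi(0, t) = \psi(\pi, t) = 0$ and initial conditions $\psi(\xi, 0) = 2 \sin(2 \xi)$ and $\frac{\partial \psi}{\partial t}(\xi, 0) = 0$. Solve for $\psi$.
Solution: Separating variables: $\psi = \sum [A_n \cos(\omega_n t) + B_n \sin(\omega_n t)] \sin(n\xi)$, $\omega_n = n/2$. From ICs: $A_2=2$.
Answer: $\psi(\xi, t) = 2 \sin(2 \xi) \cos(t)$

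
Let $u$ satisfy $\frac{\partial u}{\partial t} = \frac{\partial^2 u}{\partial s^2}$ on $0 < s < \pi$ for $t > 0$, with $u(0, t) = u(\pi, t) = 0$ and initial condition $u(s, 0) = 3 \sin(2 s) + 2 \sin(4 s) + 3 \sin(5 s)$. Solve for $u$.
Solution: Separating variables: $u = \sum c_n e^{-n^2t} \sin(ns)$. From $u(s,0) = 3 \sin(2 s) + 2 \sin(4 s) + 3 \sin(5 s)$: $c_2=3, c_4=2, c_5=3$.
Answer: $u(s, t) = 3 e^{-4 t} \sin(2 s) + 2 e^{-16 t} \sin(4 s) + 3 e^{-25 t} \sin(5 s)$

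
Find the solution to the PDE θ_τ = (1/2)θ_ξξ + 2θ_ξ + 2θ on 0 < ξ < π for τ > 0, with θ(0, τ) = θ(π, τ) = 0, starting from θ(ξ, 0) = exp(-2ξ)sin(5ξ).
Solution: Substitute θ = exp(-2ξ)u.
Then θ_ξ = exp(-2ξ)(u_ξ - 2u), θ_ξξ = exp(-2ξ)(u_ξξ - 4u_ξ + 4u), θ_τ = exp(-2ξ)u_τ; substituting and dividing by exp(-2ξ), the lower-order terms cancel: u_τ = (1/2)u_ξξ (standard heat equation).
Data for u: u(ξ,0) = exp(2ξ)θ(ξ,0) = sin(5ξ). The boundary conditions carry over: u(0,τ) = u(π,τ) = 0.
Separating variables: u = Σ c_n exp(-n²τ/2) sin(nξ). From u(ξ,0) = sin(5ξ): c_5=1.
So u(ξ,τ) = exp(-25τ/2)sin(5ξ), and θ(ξ,τ) = exp(-2ξ)u(ξ,τ).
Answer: θ(ξ, τ) = exp(-2ξ)exp(-25τ/2)sin(5ξ)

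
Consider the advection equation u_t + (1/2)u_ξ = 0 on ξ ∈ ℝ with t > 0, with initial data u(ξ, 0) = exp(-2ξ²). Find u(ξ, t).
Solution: By method of characteristics (waves move right with speed 1/2):
Along characteristics ξ - (1/2)t = const, u is constant, so u(ξ,t) = f(ξ - (1/2)t) with f = u(·, 0).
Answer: u(ξ, t) = exp(-2(-t/2 + ξ)²)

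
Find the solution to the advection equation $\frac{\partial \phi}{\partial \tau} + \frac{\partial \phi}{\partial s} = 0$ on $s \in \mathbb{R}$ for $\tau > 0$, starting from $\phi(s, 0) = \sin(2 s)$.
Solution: By characteristics ($ds/d\tau = 1$), $\phi(s,\tau) = f(s - \tau)$ with $f = \phi( \cdot , 0)$.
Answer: $\phi(s, \tau) = - \sin(2 \tau - 2 s)$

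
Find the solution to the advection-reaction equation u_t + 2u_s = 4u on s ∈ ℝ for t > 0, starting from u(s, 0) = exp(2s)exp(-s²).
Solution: Substitute u = exp(2s)w, i.e. w = exp(-2s)u.
By the product rule, u_s = exp(2s)(w_s + 2w), u_t = exp(2s)w_t.
Substituting into the PDE and dividing by exp(2s): w_t + 2(w_s + 2w) = 4w.
The lower-order terms cancel, leaving the standard advection equation w_t + 2w_s = 0.
Initial data for w: w(s,0) = exp(-2s)u(s,0) = exp(-s²).
Solve for w:
  By method of characteristics (waves move right with speed 2):
  Along characteristics s - 2t = const, w is constant, so w(s,t) = f(s - 2t) with f = w(·, 0).
Hence w(s,t) = exp(-(s - 2t)²).
Transform back: u(s,t) = exp(2s)w(s,t).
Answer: u(s, t) = exp(2s)exp(-(s - 2t)²)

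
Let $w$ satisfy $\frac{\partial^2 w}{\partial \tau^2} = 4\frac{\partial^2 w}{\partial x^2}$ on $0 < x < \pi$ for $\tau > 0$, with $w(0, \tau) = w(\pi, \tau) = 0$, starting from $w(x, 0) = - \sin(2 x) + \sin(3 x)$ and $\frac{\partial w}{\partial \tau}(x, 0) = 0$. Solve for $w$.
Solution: Separating variables: $w = \sum [A_n \cos(\omega_n \tau) + B_n \sin(\omega_n \tau)] \sin(nx)$, $\omega_n = 2n$. From ICs: $A_2=-1, A_3=1$.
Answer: $w(x, \tau) = - \sin(2 x) \cos(4 \tau) + \sin(3 x) \cos(6 \tau)$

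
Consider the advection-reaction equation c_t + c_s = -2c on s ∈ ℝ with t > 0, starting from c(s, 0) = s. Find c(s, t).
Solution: Substitute c = exp(-2t)u.
Then c_t = exp(-2t)(u_t - 2u), c_s = exp(-2t)u_s; substituting and dividing by exp(-2t), the lower-order terms cancel: u_t + u_s = 0 (standard advection equation).
Data for u: u(s,0) = c(s,0) = s.
By characteristics (ds/dt = 1), u(s,t) = f(s - t) with f = u(·, 0).
So u(s,t) = s - t, and c(s,t) = exp(-2t)u(s,t).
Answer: c(s, t) = sexp(-2t) - texp(-2t)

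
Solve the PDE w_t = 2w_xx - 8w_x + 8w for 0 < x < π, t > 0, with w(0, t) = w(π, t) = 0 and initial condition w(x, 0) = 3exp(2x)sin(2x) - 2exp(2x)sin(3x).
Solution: Substitute w = exp(2x)u.
Then w_x = exp(2x)(u_x + 2u), w_xx = exp(2x)(u_xx + 4u_x + 4u), w_t = exp(2x)u_t; substituting and dividing by exp(2x), the lower-order terms cancel: u_t = 2u_xx (standard heat equation).
Data for u: u(x,0) = exp(-2x)w(x,0) = 3sin(2x) - 2sin(3x). The boundary conditions carry over: u(0,t) = u(π,t) = 0.
Separating variables: u = Σ c_n exp(-2n²t) sin(nx). From u(x,0) = 3sin(2x) - 2sin(3x): c_2=3, c_3=-2.
So u(x,t) = 3exp(-8t)sin(2x) - 2exp(-18t)sin(3x), and w(x,t) = exp(2x)u(x,t).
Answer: w(x, t) = 3exp(-8t)exp(2x)sin(2x) - 2exp(-18t)exp(2x)sin(3x)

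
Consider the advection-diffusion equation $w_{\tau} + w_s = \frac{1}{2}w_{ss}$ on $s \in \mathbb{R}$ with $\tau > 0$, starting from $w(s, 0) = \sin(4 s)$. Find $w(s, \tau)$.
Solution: Moving frame: $\eta = s - \tau$, $\sigma = \tau$, $w = u(\eta,\sigma)$, so $w_{\tau} = u_{\sigma} - u_{\eta}$ and $w_{ss} = u_{\eta\eta}$.
Hence $w_{\tau} + w_s = u_{\sigma}$ and the PDE becomes the heat equation $u_{\sigma} = \frac{1}{2}u_{\eta\eta}$ on $\eta \in \mathbb{R}$.
Initial data: $u(\eta,0) = w(\eta,0) = \sin(4 \eta)$. Each mode $\sin(n\eta)$ decays as $e^{-n^2\sigma/2}$ on $\mathbb{R}$, so $u(\eta,\sigma) = \sum c_n e^{-n^2\sigma/2} \sin(n\eta)$ with $c_4=1$: $u(\eta,\sigma) = e^{-8 \sigma} \sin(4 \eta)$.
Substituting back: $w(s,\tau) = u(s - \tau, \tau)$.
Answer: $w(s, \tau) = - e^{-8 \tau} \sin(4 \tau - 4 s)$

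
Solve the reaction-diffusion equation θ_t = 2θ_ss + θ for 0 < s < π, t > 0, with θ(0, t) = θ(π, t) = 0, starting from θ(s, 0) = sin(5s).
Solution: Substitute θ = exp(t)u, i.e. u = exp(-t)θ.
By the product rule, θ_t = exp(t)(u_t + u), θ_ss = exp(t)u_ss.
Substituting into the PDE and dividing by exp(t): u_t + u = 2u_ss + u.
The lower-order terms cancel, leaving the standard heat equation u_t = 2u_ss.
Initial data for u: u(s,0) = θ(s,0) = sin(5s). The boundary conditions carry over: u(0,t) = u(π,t) = 0.
Solve for u:
  Using separation of variables u = X(s)G(t):
  Eigenfunctions: sin(ns), n = 1, 2, 3, ...
  General solution: u(s, t) = Σ c_n sin(ns) exp(-2n² t)
  Matching u(s,0) = sin(5s) term by term: c_5=1.
Hence u(s,t) = exp(-50t)sin(5s).
Transform back: θ(s,t) = exp(t)u(s,t).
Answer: θ(s, t) = exp(-49t)sin(5s)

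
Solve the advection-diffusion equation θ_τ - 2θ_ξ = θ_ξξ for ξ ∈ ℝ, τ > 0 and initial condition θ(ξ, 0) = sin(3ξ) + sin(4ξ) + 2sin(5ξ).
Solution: Moving frame: η = ξ + 2τ, σ = τ, θ = u(η,σ), so θ_τ = u_σ + 2u_η and θ_ξξ = u_ηη.
Hence θ_τ - 2θ_ξ = u_σ and the PDE becomes the heat equation u_σ = u_ηη on η ∈ ℝ.
Initial data: u(η,0) = θ(η,0) = sin(3η) + sin(4η) + 2sin(5η). Each mode sin(nη) decays as exp(-n²σ) on ℝ, so u(η,σ) = Σ c_n exp(-n²σ) sin(nη) with c_3=1, c_4=1, c_5=2: u(η,σ) = exp(-9σ)sin(3η) + exp(-16σ)sin(4η) + 2exp(-25σ)sin(5η).
Substituting back: θ(ξ,τ) = u(ξ + 2τ, τ).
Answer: θ(ξ, τ) = exp(-9τ)sin(3ξ + 6τ) + exp(-16τ)sin(4ξ + 8τ) + 2exp(-25τ)sin(5ξ + 10τ)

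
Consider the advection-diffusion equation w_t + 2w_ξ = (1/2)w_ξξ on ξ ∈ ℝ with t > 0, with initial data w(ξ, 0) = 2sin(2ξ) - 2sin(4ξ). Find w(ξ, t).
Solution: Moving frame: η = ξ - 2t, σ = t, w = u(η,σ), so w_t = u_σ - 2u_η and w_ξξ = u_ηη.
Hence w_t + 2w_ξ = u_σ and the PDE becomes the heat equation u_σ = (1/2)u_ηη on η ∈ ℝ.
Initial data: u(η,0) = w(η,0) = 2sin(2η) - 2sin(4η). Each mode sin(nη) decays as exp(-n²σ/2) on ℝ, so u(η,σ) = Σ c_n exp(-n²σ/2) sin(nη) with c_2=2, c_4=-2: u(η,σ) = 2exp(-2σ)sin(2η) - 2exp(-8σ)sin(4η).
Substituting back: w(ξ,t) = u(ξ - 2t, t).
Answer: w(ξ, t) = -2exp(-2t)sin(4t - 2ξ) + 2exp(-8t)sin(8t - 4ξ)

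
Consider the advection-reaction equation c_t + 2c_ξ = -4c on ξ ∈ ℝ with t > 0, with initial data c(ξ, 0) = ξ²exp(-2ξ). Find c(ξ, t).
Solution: Substitute c = exp(-2ξ)u, i.e. u = exp(2ξ)c.
By the product rule, c_ξ = exp(-2ξ)(u_ξ - 2u), c_t = exp(-2ξ)u_t.
Substituting into the PDE and dividing by exp(-2ξ): u_t + 2(u_ξ - 2u) = -4u.
The lower-order terms cancel, leaving the standard advection equation u_t + 2u_ξ = 0.
Initial data for u: u(ξ,0) = exp(2ξ)c(ξ,0) = ξ².
Solve for u:
  By method of characteristics (waves move right with speed 2):
  Along characteristics ξ - 2t = const, u is constant, so u(ξ,t) = f(ξ - 2t) with f = u(·, 0).
Hence u(ξ,t) = 4t² - 4tξ + ξ².
Transform back: c(ξ,t) = exp(-2ξ)u(ξ,t).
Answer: c(ξ, t) = 4t²exp(-2ξ) - 4tξexp(-2ξ) + ξ²exp(-2ξ)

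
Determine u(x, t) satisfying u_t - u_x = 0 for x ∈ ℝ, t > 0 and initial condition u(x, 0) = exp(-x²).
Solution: By method of characteristics (waves move left with speed 1):
Along characteristics x + t = const, u is constant, so u(x,t) = f(x + t) with f = u(·, 0).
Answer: u(x, t) = exp(-(t + x)²)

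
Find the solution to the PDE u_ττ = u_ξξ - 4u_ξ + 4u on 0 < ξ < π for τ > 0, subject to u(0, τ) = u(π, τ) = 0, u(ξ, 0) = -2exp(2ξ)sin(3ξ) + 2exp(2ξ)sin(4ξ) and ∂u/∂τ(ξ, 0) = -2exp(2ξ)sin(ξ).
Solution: Substitute u = exp(2ξ)w.
Then u_ξ = exp(2ξ)(w_ξ + 2w), u_ξξ = exp(2ξ)(w_ξξ + 4w_ξ + 4w), u_ττ = exp(2ξ)w_ττ; substituting and dividing by exp(2ξ), the lower-order terms cancel: w_ττ = w_ξξ (standard wave equation).
Data for w: w(ξ,0) = exp(-2ξ)u(ξ,0) = -2sin(3ξ) + 2sin(4ξ); w_τ(ξ,0) = exp(-2ξ)u_τ(ξ,0) = -2sin(ξ). The boundary conditions carry over: w(0,τ) = w(π,τ) = 0.
Separating variables: w = Σ [A_n cos(ω_n τ) + B_n sin(ω_n τ)] sin(nξ), ω_n = n. From ICs (B_n = velocity coefficient / ω_n): A_3=-2, A_4=2, B_1=-2.
So w(ξ,τ) = -2sin(ξ)sin(τ) - 2sin(3ξ)cos(3τ) + 2sin(4ξ)cos(4τ), and u(ξ,τ) = exp(2ξ)w(ξ,τ).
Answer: u(ξ, τ) = -2exp(2ξ)sin(ξ)sin(τ) - 2exp(2ξ)sin(3ξ)cos(3τ) + 2exp(2ξ)sin(4ξ)cos(4τ)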